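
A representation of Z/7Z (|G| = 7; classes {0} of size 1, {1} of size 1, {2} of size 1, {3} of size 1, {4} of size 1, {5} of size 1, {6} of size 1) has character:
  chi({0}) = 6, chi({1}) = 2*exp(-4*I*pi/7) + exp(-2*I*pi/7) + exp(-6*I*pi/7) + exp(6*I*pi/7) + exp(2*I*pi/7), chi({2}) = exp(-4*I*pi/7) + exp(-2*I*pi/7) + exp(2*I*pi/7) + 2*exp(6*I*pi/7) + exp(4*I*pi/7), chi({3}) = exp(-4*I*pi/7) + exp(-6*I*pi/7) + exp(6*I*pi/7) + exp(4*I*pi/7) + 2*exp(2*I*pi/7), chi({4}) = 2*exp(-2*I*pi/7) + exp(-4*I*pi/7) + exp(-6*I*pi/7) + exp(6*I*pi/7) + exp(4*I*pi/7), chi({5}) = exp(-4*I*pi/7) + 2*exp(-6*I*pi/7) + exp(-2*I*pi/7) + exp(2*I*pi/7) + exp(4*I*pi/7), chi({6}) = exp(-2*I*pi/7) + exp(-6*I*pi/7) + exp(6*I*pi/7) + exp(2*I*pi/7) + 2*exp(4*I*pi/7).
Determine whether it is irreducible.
Not irreducible (reducible): <chi, chi> = 8 > 1.

Solution. <chi, chi> = (1/|G|) sum_C |C| * |chi(C)|^2 = (1/7)[1*|6|^2 + 1*|2*exp(-4*I*pi/7) + exp(-2*I*pi/7) + exp(-6*I*pi/7) + exp(6*I*pi/7) + exp(2*I*pi/7)|^2 + 1*|exp(-4*I*pi/7) + exp(-2*I*pi/7) + exp(2*I*pi/7) + 2*exp(6*I*pi/7) + exp(4*I*pi/7)|^2 + 1*|exp(-4*I*pi/7) + exp(-6*I*pi/7) + exp(6*I*pi/7) + exp(4*I*pi/7) + 2*exp(2*I*pi/7)|^2 + 1*|2*exp(-2*I*pi/7) + exp(-4*I*pi/7) + exp(-6*I*pi/7) + exp(6*I*pi/7) + exp(4*I*pi/7)|^2 + 1*|exp(-4*I*pi/7) + 2*exp(-6*I*pi/7) + exp(-2*I*pi/7) + exp(2*I*pi/7) + exp(4*I*pi/7)|^2 + 1*|exp(-2*I*pi/7) + exp(-6*I*pi/7) + exp(6*I*pi/7) + exp(2*I*pi/7) + 2*exp(4*I*pi/7)|^2]
  = (1/7)[(36) + (8 + 5*exp(-4*I*pi/7) + 5*exp(-2*I*pi/7) + 4*exp(-6*I*pi/7) + 4*exp(6*I*pi/7) + 5*exp(2*I*pi/7) + 5*exp(4*I*pi/7)) + (8 + 5*exp(-4*I*pi/7) + 4*exp(-2*I*pi/7) + 5*exp(-6*I*pi/7) + 5*exp(6*I*pi/7) + 4*exp(2*I*pi/7) + 5*exp(4*I*pi/7)) + (8 + 5*exp(-2*I*pi/7) + 4*exp(-4*I*pi/7) + 5*exp(-6*I*pi/7) + 5*exp(6*I*pi/7) + 4*exp(4*I*pi/7) + 5*exp(2*I*pi/7)) + (8 + 5*exp(-2*I*pi/7) + 4*exp(-4*I*pi/7) + 5*exp(-6*I*pi/7) + 5*exp(6*I*pi/7) + 4*exp(4*I*pi/7) + 5*exp(2*I*pi/7)) + (8 + 5*exp(-4*I*pi/7) + 4*exp(-2*I*pi/7) + 5*exp(-6*I*pi/7) + 5*exp(6*I*pi/7) + 4*exp(2*I*pi/7) + 5*exp(4*I*pi/7)) + (8 + 5*exp(-4*I*pi/7) + 5*exp(-2*I*pi/7) + 4*exp(-6*I*pi/7) + 4*exp(6*I*pi/7) + 5*exp(2*I*pi/7) + 5*exp(4*I*pi/7))] = 56/7 = 8.
(Exp terms are combined using exp(i*s)*conj(exp(i*t)) = exp(i*(s-t)), and sums of them are collapsed using the identity that for every m > 1 the m distinct m-th roots of unity sum to 0, e.g. 1 + exp(2*I*pi/3) + exp(-2*I*pi/3) = 0.)
A character is irreducible iff <chi, chi> = 1, so this representation is reducible.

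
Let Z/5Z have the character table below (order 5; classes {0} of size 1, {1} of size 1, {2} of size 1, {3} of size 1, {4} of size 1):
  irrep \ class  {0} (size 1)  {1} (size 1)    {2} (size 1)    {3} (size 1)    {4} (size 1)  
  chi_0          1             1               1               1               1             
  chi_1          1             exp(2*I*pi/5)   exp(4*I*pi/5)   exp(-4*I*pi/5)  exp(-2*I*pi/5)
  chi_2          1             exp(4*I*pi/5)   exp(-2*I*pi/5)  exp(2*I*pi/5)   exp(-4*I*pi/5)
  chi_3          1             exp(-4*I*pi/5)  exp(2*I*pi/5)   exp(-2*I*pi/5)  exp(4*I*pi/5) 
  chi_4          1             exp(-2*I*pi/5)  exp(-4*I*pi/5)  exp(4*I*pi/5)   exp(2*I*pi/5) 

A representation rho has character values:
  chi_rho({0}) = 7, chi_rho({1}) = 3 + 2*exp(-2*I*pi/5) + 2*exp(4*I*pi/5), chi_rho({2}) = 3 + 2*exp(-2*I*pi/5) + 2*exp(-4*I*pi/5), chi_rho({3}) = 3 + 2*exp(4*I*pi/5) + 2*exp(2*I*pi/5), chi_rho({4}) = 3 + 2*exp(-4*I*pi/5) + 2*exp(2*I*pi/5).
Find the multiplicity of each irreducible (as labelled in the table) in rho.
Multiplicities: chi_0: 3, chi_1: 0, chi_2: 2, chi_3: 0, chi_4: 2.

Use <chi_rho, chi> = (1/|G|) sum_C |C| * chi_rho(C) * conj(chi(C)) with |G| = 5 for each irreducible chi in the table:
  <chi_rho, chi_0> = (1/5)[1*(7)*conj(1) + 1*(3 + 2*exp(-2*I*pi/5) + 2*exp(4*I*pi/5))*conj(1) + 1*(3 + 2*exp(-2*I*pi/5) + 2*exp(-4*I*pi/5))*conj(1) + 1*(3 + 2*exp(4*I*pi/5) + 2*exp(2*I*pi/5))*conj(1) + 1*(3 + 2*exp(-4*I*pi/5) + 2*exp(2*I*pi/5))*conj(1)]
      = (1/5)[(7) + (3 + 2*exp(-2*I*pi/5) + 2*exp(4*I*pi/5)) + (3 + 2*exp(-2*I*pi/5) + 2*exp(-4*I*pi/5)) + (3 + 2*exp(4*I*pi/5) + 2*exp(2*I*pi/5)) + (3 + 2*exp(-4*I*pi/5) + 2*exp(2*I*pi/5))] = 15/5 = 3
  <chi_rho, chi_1> = (1/5)[1*(7)*conj(1) + 1*(3 + 2*exp(-2*I*pi/5) + 2*exp(4*I*pi/5))*conj(exp(2*I*pi/5)) + 1*(3 + 2*exp(-2*I*pi/5) + 2*exp(-4*I*pi/5))*conj(exp(4*I*pi/5)) + 1*(3 + 2*exp(4*I*pi/5) + 2*exp(2*I*pi/5))*conj(exp(-4*I*pi/5)) + 1*(3 + 2*exp(-4*I*pi/5) + 2*exp(2*I*pi/5))*conj(exp(-2*I*pi/5))]
      = (1/5)[(7) + (3*exp(-2*I*pi/5) + 2*exp(-4*I*pi/5) + 2*exp(2*I*pi/5)) + (3*exp(-4*I*pi/5) + 2*exp(4*I*pi/5) + 2*exp(2*I*pi/5)) + (2*exp(-2*I*pi/5) + 2*exp(-4*I*pi/5) + 3*exp(4*I*pi/5)) + (2*exp(-2*I*pi/5) + 2*exp(4*I*pi/5) + 3*exp(2*I*pi/5))] = 0/5 = 0
  <chi_rho, chi_2> = (1/5)[1*(7)*conj(1) + 1*(3 + 2*exp(-2*I*pi/5) + 2*exp(4*I*pi/5))*conj(exp(4*I*pi/5)) + 1*(3 + 2*exp(-2*I*pi/5) + 2*exp(-4*I*pi/5))*conj(exp(-2*I*pi/5)) + 1*(3 + 2*exp(4*I*pi/5) + 2*exp(2*I*pi/5))*conj(exp(2*I*pi/5)) + 1*(3 + 2*exp(-4*I*pi/5) + 2*exp(2*I*pi/5))*conj(exp(-4*I*pi/5))]
      = (1/5)[(7) + (2 + 3*exp(-4*I*pi/5) + 2*exp(4*I*pi/5)) + (2 + 2*exp(-2*I*pi/5) + 3*exp(2*I*pi/5)) + (2 + 3*exp(-2*I*pi/5) + 2*exp(2*I*pi/5)) + (2 + 2*exp(-4*I*pi/5) + 3*exp(4*I*pi/5))] = 10/5 = 2
  <chi_rho, chi_3> = (1/5)[1*(7)*conj(1) + 1*(3 + 2*exp(-2*I*pi/5) + 2*exp(4*I*pi/5))*conj(exp(-4*I*pi/5)) + 1*(3 + 2*exp(-2*I*pi/5) + 2*exp(-4*I*pi/5))*conj(exp(2*I*pi/5)) + 1*(3 + 2*exp(4*I*pi/5) + 2*exp(2*I*pi/5))*conj(exp(-2*I*pi/5)) + 1*(3 + 2*exp(-4*I*pi/5) + 2*exp(2*I*pi/5))*conj(exp(4*I*pi/5))]
      = (1/5)[(7) + (2*exp(-2*I*pi/5) + 3*exp(4*I*pi/5) + 2*exp(2*I*pi/5)) + (3*exp(-2*I*pi/5) + 2*exp(-4*I*pi/5) + 2*exp(4*I*pi/5)) + (2*exp(-4*I*pi/5) + 2*exp(4*I*pi/5) + 3*exp(2*I*pi/5)) + (2*exp(-2*I*pi/5) + 3*exp(-4*I*pi/5) + 2*exp(2*I*pi/5))] = 0/5 = 0
  <chi_rho, chi_4> = (1/5)[1*(7)*conj(1) + 1*(3 + 2*exp(-2*I*pi/5) + 2*exp(4*I*pi/5))*conj(exp(-2*I*pi/5)) + 1*(3 + 2*exp(-2*I*pi/5) + 2*exp(-4*I*pi/5))*conj(exp(-4*I*pi/5)) + 1*(3 + 2*exp(4*I*pi/5) + 2*exp(2*I*pi/5))*conj(exp(4*I*pi/5)) + 1*(3 + 2*exp(-4*I*pi/5) + 2*exp(2*I*pi/5))*conj(exp(2*I*pi/5))]
      = (1/5)[(7) + (2 + 2*exp(-4*I*pi/5) + 3*exp(2*I*pi/5)) + (2 + 3*exp(4*I*pi/5) + 2*exp(2*I*pi/5)) + (2 + 2*exp(-2*I*pi/5) + 3*exp(-4*I*pi/5)) + (2 + 3*exp(-2*I*pi/5) + 2*exp(4*I*pi/5))] = 10/5 = 2
(Exp terms are combined using exp(i*s)*conj(exp(i*t)) = exp(i*(s-t)), and sums of them are collapsed using the identity that for every m > 1 the m distinct m-th roots of unity sum to 0, e.g. 1 + exp(2*I*pi/3) + exp(-2*I*pi/3) = 0.)
Dimension check: dim(rho) = sum (mult * dim) = 3*1 + 0*1 + 2*1 + 0*1 + 2*1 = 7 = chi_rho(e) = 7.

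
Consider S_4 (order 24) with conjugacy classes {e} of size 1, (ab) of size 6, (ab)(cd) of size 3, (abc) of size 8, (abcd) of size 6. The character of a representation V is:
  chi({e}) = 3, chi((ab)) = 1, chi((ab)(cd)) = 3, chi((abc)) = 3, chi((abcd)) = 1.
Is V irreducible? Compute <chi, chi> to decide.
Not irreducible (reducible): <chi, chi> = 5 > 1.

Details: <chi, chi> = (1/|G|) sum_C |C| * |chi(C)|^2 = (1/24)[1*|3|^2 + 6*|1|^2 + 3*|3|^2 + 8*|3|^2 + 6*|1|^2]
  = (1/24)[(9) + (6) + (27) + (72) + (6)] = 120/24 = 5.
A character is irreducible iff <chi, chi> = 1, so this representation is reducible.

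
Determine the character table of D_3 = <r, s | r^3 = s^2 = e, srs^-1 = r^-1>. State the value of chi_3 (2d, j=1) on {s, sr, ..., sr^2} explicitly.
Conjugacy classes: {e} of size 1, {r^1, r^2} of size 2, {s, sr, ..., sr^2} of size 3.
Character table:
  irrep \ class              {e} (size 1)  {r^1, r^2} (size 2)  {s, sr, ..., sr^2} (size 3)
  chi_1 (triv)               1             1                    1                          
  chi_2 (sign: r->1, s->-1)  1             1                    -1                         
  chi_3 (2d, j=1)            2             -1                   0                          

Spot check: chi_3 (2d, j=1) on {s, sr, ..., sr^2} = 0.

Justification: D_3 has order 2*3 = 6 with 3 conjugacy classes, hence 3 irreducibles. Sum of squared dims 1 + 1 + 4 = 6 = |G|. Linear characters come from the abelianisation; the 2-dimensional irreps have character r^k -> 2*cos(2*pi*j*k/3), reflections -> 0.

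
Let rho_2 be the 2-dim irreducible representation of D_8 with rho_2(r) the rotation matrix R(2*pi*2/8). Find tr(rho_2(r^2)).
chi_{rho_2}(r^2) = 2*cos(2*pi*2*2/8) = -2

Reasoning: rho_2(r^2) is rotation by angle 2*pi*2*2/8, whose trace is 2*cos(2*pi*2*2/8) = -2.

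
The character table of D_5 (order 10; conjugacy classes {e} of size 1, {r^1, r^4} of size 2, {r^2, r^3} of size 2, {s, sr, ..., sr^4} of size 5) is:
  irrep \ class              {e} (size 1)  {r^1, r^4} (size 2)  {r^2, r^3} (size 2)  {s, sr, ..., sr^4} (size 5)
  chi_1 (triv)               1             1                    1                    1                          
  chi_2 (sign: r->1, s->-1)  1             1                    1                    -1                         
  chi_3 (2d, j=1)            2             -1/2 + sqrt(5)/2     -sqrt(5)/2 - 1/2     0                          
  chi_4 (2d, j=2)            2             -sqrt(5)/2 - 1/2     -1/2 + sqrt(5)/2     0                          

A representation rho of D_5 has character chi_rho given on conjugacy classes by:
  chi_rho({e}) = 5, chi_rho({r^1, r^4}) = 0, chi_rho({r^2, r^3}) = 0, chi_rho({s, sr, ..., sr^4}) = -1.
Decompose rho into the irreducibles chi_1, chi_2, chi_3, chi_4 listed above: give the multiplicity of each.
Multiplicities: chi_1: 0, chi_2: 1, chi_3: 1, chi_4: 1.

Why: Use <chi_rho, chi> = (1/|G|) sum_C |C| * chi_rho(C) * conj(chi(C)) with |G| = 10 for each irreducible chi in the table:
  <chi_rho, chi_1> = (1/10)[1*(5)*conj(1) + 2*(0)*conj(1) + 2*(0)*conj(1) + 5*(-1)*conj(1)]
      = (1/10)[(5) + (0) + (0) + (-5)] = 0/10 = 0
  <chi_rho, chi_2> = (1/10)[1*(5)*conj(1) + 2*(0)*conj(1) + 2*(0)*conj(1) + 5*(-1)*conj(-1)]
      = (1/10)[(5) + (0) + (0) + (5)] = 10/10 = 1
  <chi_rho, chi_3> = (1/10)[1*(5)*conj(2) + 2*(0)*conj(-1/2 + sqrt(5)/2) + 2*(0)*conj(-sqrt(5)/2 - 1/2) + 5*(-1)*conj(0)]
      = (1/10)[(10) + (0) + (0) + (0)] = 10/10 = 1
  <chi_rho, chi_4> = (1/10)[1*(5)*conj(2) + 2*(0)*conj(-sqrt(5)/2 - 1/2) + 2*(0)*conj(-1/2 + sqrt(5)/2) + 5*(-1)*conj(0)]
      = (1/10)[(10) + (0) + (0) + (0)] = 10/10 = 1
Dimension check: dim(rho) = sum (mult * dim) = 0*1 + 1*1 + 1*2 + 1*2 = 5 = chi_rho(e) = 5.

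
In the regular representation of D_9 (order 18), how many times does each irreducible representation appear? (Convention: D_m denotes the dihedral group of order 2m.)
Each irreducible V_i of dimension d_i appears with multiplicity d_i, i.e. rho_reg = (direct sum over all irreducibles V_i) d_i V_i. The irreducible dimensions for D_9 are 1, 1, 2, 2, 2, 2: 2 irreducibles of dimension 1, each with multiplicity 1; 4 irreducibles of dimension 2, each with multiplicity 2. Total dimension 2*1*1 + 4*2*2 = 18 = |G|.

Proof sketch: General theorem: in the regular representation of a finite group G, each irreducible appears with multiplicity equal to its dimension. Check: dim(rho_reg) = sum d_i^2 = 1 + 1 + 4 + 4 + 4 + 4 = 18 = |G|.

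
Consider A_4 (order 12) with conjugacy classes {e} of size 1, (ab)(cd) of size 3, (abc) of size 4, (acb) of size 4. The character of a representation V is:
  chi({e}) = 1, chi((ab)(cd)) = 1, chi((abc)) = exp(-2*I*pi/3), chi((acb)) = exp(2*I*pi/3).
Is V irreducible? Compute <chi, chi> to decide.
Irreducible: <chi, chi> = 1.

Argument: <chi, chi> = (1/|G|) sum_C |C| * |chi(C)|^2 = (1/12)[1*|1|^2 + 3*|1|^2 + 4*|exp(-2*I*pi/3)|^2 + 4*|exp(2*I*pi/3)|^2]
  = (1/12)[(1) + (3) + (4) + (4)] = 12/12 = 1.
(Exp terms are combined using exp(i*s)*conj(exp(i*t)) = exp(i*(s-t)), and sums of them are collapsed using the identity that for every m > 1 the m distinct m-th roots of unity sum to 0, e.g. 1 + exp(2*I*pi/3) + exp(-2*I*pi/3) = 0.)
A character is irreducible iff <chi, chi> = 1, so this representation is irreducible.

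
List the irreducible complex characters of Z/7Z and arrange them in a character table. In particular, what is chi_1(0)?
Character table of Z/7Z (irreps indexed chi_0,...,chi_6 with chi_k(m) = zeta_7^(k*m), zeta_7 = exp(2*pi*i/7)):
  irrep \ class  {0} (size 1)  {1} (size 1)    {2} (size 1)    {3} (size 1)    {4} (size 1)    {5} (size 1)    {6} (size 1)  
  chi_0          1             1               1               1               1               1               1             
  chi_1          1             exp(2*I*pi/7)   exp(4*I*pi/7)   exp(6*I*pi/7)   exp(-6*I*pi/7)  exp(-4*I*pi/7)  exp(-2*I*pi/7)
  chi_2          1             exp(4*I*pi/7)   exp(-6*I*pi/7)  exp(-2*I*pi/7)  exp(2*I*pi/7)   exp(6*I*pi/7)   exp(-4*I*pi/7)
  chi_3          1             exp(6*I*pi/7)   exp(-2*I*pi/7)  exp(4*I*pi/7)   exp(-4*I*pi/7)  exp(2*I*pi/7)   exp(-6*I*pi/7)
  chi_4          1             exp(-6*I*pi/7)  exp(2*I*pi/7)   exp(-4*I*pi/7)  exp(4*I*pi/7)   exp(-2*I*pi/7)  exp(6*I*pi/7) 
  chi_5          1             exp(-4*I*pi/7)  exp(6*I*pi/7)   exp(2*I*pi/7)   exp(-2*I*pi/7)  exp(-6*I*pi/7)  exp(4*I*pi/7) 
  chi_6          1             exp(-2*I*pi/7)  exp(-4*I*pi/7)  exp(-6*I*pi/7)  exp(6*I*pi/7)   exp(4*I*pi/7)   exp(2*I*pi/7) 

Spot check: chi_1(0) = zeta_7^(1*0) = zeta_7^0 = 1.

Details: Z/7Z is abelian, so all 7 irreducible complex representations are 1-dimensional. They are given by chi_k(m) = zeta_7^(k*m) for k = 0,...,6. Row orthogonality: sum_m chi_k(m) conj(chi_l(m)) = 7 * [k = l].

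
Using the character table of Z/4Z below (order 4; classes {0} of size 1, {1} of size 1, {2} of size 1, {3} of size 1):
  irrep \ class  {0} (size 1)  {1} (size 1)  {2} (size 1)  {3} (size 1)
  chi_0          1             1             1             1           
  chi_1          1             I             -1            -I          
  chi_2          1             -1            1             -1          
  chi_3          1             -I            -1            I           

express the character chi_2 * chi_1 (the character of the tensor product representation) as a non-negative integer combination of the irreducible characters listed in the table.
chi_2 tensor chi_1 = chi_3 (all other irreducibles have multiplicity 0).

Working: The character of a tensor product is the pointwise product (chi_2 * chi_1)(C) = chi_2(C) * chi_1(C):
  {0}: (1)*(1), {1}: (-1)*(I), {2}: (1)*(-1), {3}: (-1)*(-I)
so (chi_2 * chi_1) takes values
  {0} -> 1, {1} -> -I, {2} -> -1, {3} -> I.
Now take the inner product of this character with each irreducible chi from the table, <chi_2*chi_1, chi> = (1/4) sum_C |C| (chi_2*chi_1)(C) conj(chi(C)):
  <chi_2*chi_1, chi_0> = (1/4)[1*(1)*conj(1) + 1*(-I)*conj(1) + 1*(-1)*conj(1) + 1*(I)*conj(1)]
      = (1/4)[(1) + (-I) + (-1) + (I)] = 0/4 = 0
  <chi_2*chi_1, chi_1> = (1/4)[1*(1)*conj(1) + 1*(-I)*conj(I) + 1*(-1)*conj(-1) + 1*(I)*conj(-I)]
      = (1/4)[(1) + (-1) + (1) + (-1)] = 0/4 = 0
  <chi_2*chi_1, chi_2> = (1/4)[1*(1)*conj(1) + 1*(-I)*conj(-1) + 1*(-1)*conj(1) + 1*(I)*conj(-1)]
      = (1/4)[(1) + (I) + (-1) + (-I)] = 0/4 = 0
  <chi_2*chi_1, chi_3> = (1/4)[1*(1)*conj(1) + 1*(-I)*conj(-I) + 1*(-1)*conj(-1) + 1*(I)*conj(I)]
      = (1/4)[(1) + (1) + (1) + (1)] = 4/4 = 1
(Exp terms are combined using exp(i*s)*conj(exp(i*t)) = exp(i*(s-t)), and sums of them are collapsed using the identity that for every m > 1 the m distinct m-th roots of unity sum to 0, e.g. 1 + exp(2*I*pi/3) + exp(-2*I*pi/3) = 0.)
Hence the multiplicities are chi_3: 1. Dimension check: dim(chi_2)*dim(chi_1) = 1*1 = 1 and sum (mult * dim) = 1*1 = 1.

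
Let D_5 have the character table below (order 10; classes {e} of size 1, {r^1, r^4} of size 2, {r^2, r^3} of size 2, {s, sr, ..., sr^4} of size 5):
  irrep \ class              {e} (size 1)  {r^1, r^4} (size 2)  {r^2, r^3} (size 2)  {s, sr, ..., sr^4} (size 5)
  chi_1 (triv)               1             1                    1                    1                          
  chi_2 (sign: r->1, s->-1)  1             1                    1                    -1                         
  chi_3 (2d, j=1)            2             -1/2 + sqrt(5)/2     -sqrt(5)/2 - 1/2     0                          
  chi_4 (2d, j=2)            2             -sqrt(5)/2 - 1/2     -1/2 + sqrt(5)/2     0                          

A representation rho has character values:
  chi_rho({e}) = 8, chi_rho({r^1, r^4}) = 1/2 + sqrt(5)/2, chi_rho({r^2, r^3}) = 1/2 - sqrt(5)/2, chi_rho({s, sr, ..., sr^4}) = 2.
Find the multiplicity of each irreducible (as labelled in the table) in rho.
Multiplicities: chi_1: 2, chi_2: 0, chi_3: 2, chi_4: 1.

Details: Use <chi_rho, chi> = (1/|G|) sum_C |C| * chi_rho(C) * conj(chi(C)) with |G| = 10 for each irreducible chi in the table:
  <chi_rho, chi_1> = (1/10)[1*(8)*conj(1) + 2*(1/2 + sqrt(5)/2)*conj(1) + 2*(1/2 - sqrt(5)/2)*conj(1) + 5*(2)*conj(1)]
      = (1/10)[(8) + (1 + sqrt(5)) + (1 - sqrt(5)) + (10)] = 20/10 = 2
  <chi_rho, chi_2> = (1/10)[1*(8)*conj(1) + 2*(1/2 + sqrt(5)/2)*conj(1) + 2*(1/2 - sqrt(5)/2)*conj(1) + 5*(2)*conj(-1)]
      = (1/10)[(8) + (1 + sqrt(5)) + (1 - sqrt(5)) + (-10)] = 0/10 = 0
  <chi_rho, chi_3> = (1/10)[1*(8)*conj(2) + 2*(1/2 + sqrt(5)/2)*conj(-1/2 + sqrt(5)/2) + 2*(1/2 - sqrt(5)/2)*conj(-sqrt(5)/2 - 1/2) + 5*(2)*conj(0)]
      = (1/10)[(16) + (2) + (2) + (0)] = 20/10 = 2
  <chi_rho, chi_4> = (1/10)[1*(8)*conj(2) + 2*(1/2 + sqrt(5)/2)*conj(-sqrt(5)/2 - 1/2) + 2*(1/2 - sqrt(5)/2)*conj(-1/2 + sqrt(5)/2) + 5*(2)*conj(0)]
      = (1/10)[(16) + (-3 - sqrt(5)) + (-3 + sqrt(5)) + (0)] = 10/10 = 1
Dimension check: dim(rho) = sum (mult * dim) = 2*1 + 0*1 + 2*2 + 1*2 = 8 = chi_rho(e) = 8.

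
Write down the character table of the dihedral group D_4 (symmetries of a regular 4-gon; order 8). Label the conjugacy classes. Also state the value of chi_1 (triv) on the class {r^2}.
Conjugacy classes: {e} of size 1, {r^2} of size 1, {r^1, r^3} of size 2, {s, sr^2, ...} of size 2, {sr, sr^3, ...} of size 2.
Character table:
  irrep \ class              {e} (size 1)  {r^2} (size 1)  {r^1, r^3} (size 2)  {s, sr^2, ...} (size 2)  {sr, sr^3, ...} (size 2)
  chi_1 (triv)               1             1               1                    1                        1                       
  chi_2 (sign: r->1, s->-1)  1             1               1                    -1                       -1                      
  chi_3 (r->-1, s->1)        1             1               -1                   1                        -1                      
  chi_4 (r->-1, s->-1)       1             1               -1                   -1                       1                       
  chi_5 (2d, j=1)            2             -2              0                    0                        0                       

Spot check: chi_1 (triv) on {r^2} = 1.

Solution. D_4 has order 2*4 = 8 with 5 conjugacy classes, hence 5 irreducibles. Sum of squared dims 1 + 1 + 1 + 1 + 4 = 8 = |G|. Linear characters come from the abelianisation; the 2-dimensional irreps have character r^k -> 2*cos(2*pi*j*k/4), reflections -> 0.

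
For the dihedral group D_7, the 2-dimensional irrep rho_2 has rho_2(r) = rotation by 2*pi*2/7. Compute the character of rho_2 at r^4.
chi_{rho_2}(r^4) = 2*cos(2*pi*2*4/7) = 2*cos(16*pi/7)

rho_2(r^4) is rotation by angle 2*pi*2*4/7, whose trace is 2*cos(2*pi*2*4/7) = 2*cos(16*pi/7).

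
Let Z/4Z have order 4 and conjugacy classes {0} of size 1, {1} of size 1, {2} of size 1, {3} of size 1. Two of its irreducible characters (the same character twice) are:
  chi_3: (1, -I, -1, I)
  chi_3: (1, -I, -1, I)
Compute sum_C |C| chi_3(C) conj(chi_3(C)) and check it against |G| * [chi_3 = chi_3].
Sum = 4 = |G| = 4; so <chi_3, chi_3> = 1 (norm-1 confirms irreducibility).

Proof sketch: Compute term by term over conjugacy classes (|C| * chi_3(C) * conj(chi_3(C))):
  1*(1)*conj(1) + 1*(-I)*conj(-I) + 1*(-1)*conj(-1) + 1*(I)*conj(I)
  = (1) + (1) + (1) + (1)
  = 4.
(Exp terms are combined using exp(i*s)*conj(exp(i*t)) = exp(i*(s-t)), and sums of them are collapsed using the identity that for every m > 1 the m distinct m-th roots of unity sum to 0, e.g. 1 + exp(2*I*pi/3) + exp(-2*I*pi/3) = 0.)
Dividing by |G| = 4 gives 4/4 = 1, matching the row-orthogonality relation <chi_3, chi_3> = [chi_3 = chi_3].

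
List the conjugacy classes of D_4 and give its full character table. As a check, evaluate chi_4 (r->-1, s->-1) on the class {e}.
Conjugacy classes: {e} of size 1, {r^2} of size 1, {r^1, r^3} of size 2, {s, sr^2, ...} of size 2, {sr, sr^3, ...} of size 2.
Character table:
  irrep \ class              {e} (size 1)  {r^2} (size 1)  {r^1, r^3} (size 2)  {s, sr^2, ...} (size 2)  {sr, sr^3, ...} (size 2)
  chi_1 (triv)               1             1               1                    1                        1                       
  chi_2 (sign: r->1, s->-1)  1             1               1                    -1                       -1                      
  chi_3 (r->-1, s->1)        1             1               -1                   1                        -1                      
  chi_4 (r->-1, s->-1)       1             1               -1                   -1                       1                       
  chi_5 (2d, j=1)            2             -2              0                    0                        0                       

Spot check: chi_4 (r->-1, s->-1) on {e} = 1.

Solution. D_4 has order 2*4 = 8 with 5 conjugacy classes, hence 5 irreducibles. Sum of squared dims 1 + 1 + 1 + 1 + 4 = 8 = |G|. Linear characters come from the abelianisation; the 2-dimensional irreps have character r^k -> 2*cos(2*pi*j*k/4), reflections -> 0.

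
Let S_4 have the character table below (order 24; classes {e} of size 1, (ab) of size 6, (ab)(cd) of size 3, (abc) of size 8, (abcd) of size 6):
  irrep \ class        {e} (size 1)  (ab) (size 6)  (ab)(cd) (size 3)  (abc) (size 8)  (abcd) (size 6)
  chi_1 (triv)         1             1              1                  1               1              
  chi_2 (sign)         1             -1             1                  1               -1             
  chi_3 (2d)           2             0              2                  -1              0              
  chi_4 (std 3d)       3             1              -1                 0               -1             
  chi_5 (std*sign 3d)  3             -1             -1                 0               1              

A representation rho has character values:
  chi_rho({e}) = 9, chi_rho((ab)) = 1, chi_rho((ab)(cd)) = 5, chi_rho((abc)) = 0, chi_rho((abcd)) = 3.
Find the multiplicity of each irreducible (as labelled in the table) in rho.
Multiplicities: chi_1: 2, chi_2: 0, chi_3: 2, chi_4: 0, chi_5: 1.

Justification: Use <chi_rho, chi> = (1/|G|) sum_C |C| * chi_rho(C) * conj(chi(C)) with |G| = 24 for each irreducible chi in the table:
  <chi_rho, chi_1> = (1/24)[1*(9)*conj(1) + 6*(1)*conj(1) + 3*(5)*conj(1) + 8*(0)*conj(1) + 6*(3)*conj(1)]
      = (1/24)[(9) + (6) + (15) + (0) + (18)] = 48/24 = 2
  <chi_rho, chi_2> = (1/24)[1*(9)*conj(1) + 6*(1)*conj(-1) + 3*(5)*conj(1) + 8*(0)*conj(1) + 6*(3)*conj(-1)]
      = (1/24)[(9) + (-6) + (15) + (0) + (-18)] = 0/24 = 0
  <chi_rho, chi_3> = (1/24)[1*(9)*conj(2) + 6*(1)*conj(0) + 3*(5)*conj(2) + 8*(0)*conj(-1) + 6*(3)*conj(0)]
      = (1/24)[(18) + (0) + (30) + (0) + (0)] = 48/24 = 2
  <chi_rho, chi_4> = (1/24)[1*(9)*conj(3) + 6*(1)*conj(1) + 3*(5)*conj(-1) + 8*(0)*conj(0) + 6*(3)*conj(-1)]
      = (1/24)[(27) + (6) + (-15) + (0) + (-18)] = 0/24 = 0
  <chi_rho, chi_5> = (1/24)[1*(9)*conj(3) + 6*(1)*conj(-1) + 3*(5)*conj(-1) + 8*(0)*conj(0) + 6*(3)*conj(1)]
      = (1/24)[(27) + (-6) + (-15) + (0) + (18)] = 24/24 = 1
Dimension check: dim(rho) = sum (mult * dim) = 2*1 + 0*1 + 2*2 + 0*3 + 1*3 = 9 = chi_rho(e) = 9.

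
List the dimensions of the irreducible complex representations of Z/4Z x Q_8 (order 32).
Dimensions: 1, 1, 1, 1, 1, 1, 1, 1, 1, 1, 1, 1, 1, 1, 1, 1, 2, 2, 2, 2

Working: There are 20 irreducibles (= number of conjugacy classes). Their dimensions d_i satisfy sum d_i^2 = |G| = 32: 1 + 1 + 1 + 1 + 1 + 1 + 1 + 1 + 1 + 1 + 1 + 1 + 1 + 1 + 1 + 1 + 4 + 4 + 4 + 4 = 32. (For the product with Z/4Z: each of the 4 1-dim characters of Z/4Z tensors with each irrep of Q_8, giving 4 copies of each Q_8-dimension.)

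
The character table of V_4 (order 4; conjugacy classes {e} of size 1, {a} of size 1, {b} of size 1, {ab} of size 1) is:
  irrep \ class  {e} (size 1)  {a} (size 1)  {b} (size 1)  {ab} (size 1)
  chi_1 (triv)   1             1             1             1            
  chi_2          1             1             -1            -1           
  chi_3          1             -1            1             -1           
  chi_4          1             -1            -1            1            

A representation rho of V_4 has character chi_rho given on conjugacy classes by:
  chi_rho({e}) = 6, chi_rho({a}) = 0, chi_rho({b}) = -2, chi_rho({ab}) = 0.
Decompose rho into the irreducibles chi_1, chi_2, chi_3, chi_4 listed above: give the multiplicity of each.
Multiplicities: chi_1: 1, chi_2: 2, chi_3: 1, chi_4: 2.

Derivation: Use <chi_rho, chi> = (1/|G|) sum_C |C| * chi_rho(C) * conj(chi(C)) with |G| = 4 for each irreducible chi in the table:
  <chi_rho, chi_1> = (1/4)[1*(6)*conj(1) + 1*(0)*conj(1) + 1*(-2)*conj(1) + 1*(0)*conj(1)]
      = (1/4)[(6) + (0) + (-2) + (0)] = 4/4 = 1
  <chi_rho, chi_2> = (1/4)[1*(6)*conj(1) + 1*(0)*conj(1) + 1*(-2)*conj(-1) + 1*(0)*conj(-1)]
      = (1/4)[(6) + (0) + (2) + (0)] = 8/4 = 2
  <chi_rho, chi_3> = (1/4)[1*(6)*conj(1) + 1*(0)*conj(-1) + 1*(-2)*conj(1) + 1*(0)*conj(-1)]
      = (1/4)[(6) + (0) + (-2) + (0)] = 4/4 = 1
  <chi_rho, chi_4> = (1/4)[1*(6)*conj(1) + 1*(0)*conj(-1) + 1*(-2)*conj(-1) + 1*(0)*conj(1)]
      = (1/4)[(6) + (0) + (2) + (0)] = 8/4 = 2
Dimension check: dim(rho) = sum (mult * dim) = 1*1 + 2*1 + 1*1 + 2*1 = 6 = chi_rho(e) = 6.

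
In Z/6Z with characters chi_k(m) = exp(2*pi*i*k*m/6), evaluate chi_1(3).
chi_1(3) = zeta_6^3 = -1

Derivation: chi_1(3) = zeta_6^(1*3) = zeta_6^3. Since zeta_6^6 = 1, this equals zeta_6^3 = exp(2*pi*i*3/6) = -1.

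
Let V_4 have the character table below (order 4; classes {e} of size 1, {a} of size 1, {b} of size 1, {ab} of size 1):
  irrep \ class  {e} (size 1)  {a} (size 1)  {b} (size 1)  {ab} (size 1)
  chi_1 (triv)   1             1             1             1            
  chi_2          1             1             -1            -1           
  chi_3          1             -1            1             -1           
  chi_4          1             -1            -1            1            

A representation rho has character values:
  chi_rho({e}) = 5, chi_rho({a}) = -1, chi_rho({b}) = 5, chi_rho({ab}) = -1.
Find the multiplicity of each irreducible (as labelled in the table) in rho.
Multiplicities: chi_1: 2, chi_2: 0, chi_3: 3, chi_4: 0.

Reasoning: Use <chi_rho, chi> = (1/|G|) sum_C |C| * chi_rho(C) * conj(chi(C)) with |G| = 4 for each irreducible chi in the table:
  <chi_rho, chi_1> = (1/4)[1*(5)*conj(1) + 1*(-1)*conj(1) + 1*(5)*conj(1) + 1*(-1)*conj(1)]
      = (1/4)[(5) + (-1) + (5) + (-1)] = 8/4 = 2
  <chi_rho, chi_2> = (1/4)[1*(5)*conj(1) + 1*(-1)*conj(1) + 1*(5)*conj(-1) + 1*(-1)*conj(-1)]
      = (1/4)[(5) + (-1) + (-5) + (1)] = 0/4 = 0
  <chi_rho, chi_3> = (1/4)[1*(5)*conj(1) + 1*(-1)*conj(-1) + 1*(5)*conj(1) + 1*(-1)*conj(-1)]
      = (1/4)[(5) + (1) + (5) + (1)] = 12/4 = 3
  <chi_rho, chi_4> = (1/4)[1*(5)*conj(1) + 1*(-1)*conj(-1) + 1*(5)*conj(-1) + 1*(-1)*conj(1)]
      = (1/4)[(5) + (1) + (-5) + (-1)] = 0/4 = 0
Dimension check: dim(rho) = sum (mult * dim) = 2*1 + 0*1 + 3*1 + 0*1 = 5 = chi_rho(e) = 5.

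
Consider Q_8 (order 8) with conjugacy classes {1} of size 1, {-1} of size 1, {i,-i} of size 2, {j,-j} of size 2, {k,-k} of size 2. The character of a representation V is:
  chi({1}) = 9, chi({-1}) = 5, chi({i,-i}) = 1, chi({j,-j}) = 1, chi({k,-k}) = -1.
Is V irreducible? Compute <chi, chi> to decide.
Not irreducible (reducible): <chi, chi> = 14 > 1.

Justification: <chi, chi> = (1/|G|) sum_C |C| * |chi(C)|^2 = (1/8)[1*|9|^2 + 1*|5|^2 + 2*|1|^2 + 2*|1|^2 + 2*|-1|^2]
  = (1/8)[(81) + (25) + (2) + (2) + (2)] = 112/8 = 14.
A character is irreducible iff <chi, chi> = 1, so this representation is reducible.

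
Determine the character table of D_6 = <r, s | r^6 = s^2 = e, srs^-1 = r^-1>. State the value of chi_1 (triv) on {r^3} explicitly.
Conjugacy classes: {e} of size 1, {r^3} of size 1, {r^1, r^5} of size 2, {r^2, r^4} of size 2, {s, sr^2, ...} of size 3, {sr, sr^3, ...} of size 3.
Character table:
  irrep \ class              {e} (size 1)  {r^3} (size 1)  {r^1, r^5} (size 2)  {r^2, r^4} (size 2)  {s, sr^2, ...} (size 3)  {sr, sr^3, ...} (size 3)
  chi_1 (triv)               1             1               1                    1                    1                        1                       
  chi_2 (sign: r->1, s->-1)  1             1               1                    1                    -1                       -1                      
  chi_3 (r->-1, s->1)        1             -1              -1                   1                    1                        -1                      
  chi_4 (r->-1, s->-1)       1             -1              -1                   1                    -1                       1                       
  chi_5 (2d, j=1)            2             -2              1                    -1                   0                        0                       
  chi_6 (2d, j=2)            2             2               -1                   -1                   0                        0                       

Spot check: chi_1 (triv) on {r^3} = 1.

Justification: D_6 has order 2*6 = 12 with 6 conjugacy classes, hence 6 irreducibles. Sum of squared dims 1 + 1 + 1 + 1 + 4 + 4 = 12 = |G|. Linear characters come from the abelianisation; the 2-dimensional irreps have character r^k -> 2*cos(2*pi*j*k/6), reflections -> 0.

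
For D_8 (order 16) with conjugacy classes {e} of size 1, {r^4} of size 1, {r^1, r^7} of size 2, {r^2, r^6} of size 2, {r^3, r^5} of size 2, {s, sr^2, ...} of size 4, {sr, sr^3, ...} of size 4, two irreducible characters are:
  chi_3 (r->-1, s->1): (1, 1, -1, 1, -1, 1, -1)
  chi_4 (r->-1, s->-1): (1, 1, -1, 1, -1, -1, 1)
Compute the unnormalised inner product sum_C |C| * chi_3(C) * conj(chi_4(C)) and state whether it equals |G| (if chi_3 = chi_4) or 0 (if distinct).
Sum = 0; so <chi_3, chi_4> = 0 (distinct irreducibles are orthogonal).

Compute term by term over conjugacy classes (|C| * chi_3(C) * conj(chi_4(C))):
  1*(1)*conj(1) + 1*(1)*conj(1) + 2*(-1)*conj(-1) + 2*(1)*conj(1) + 2*(-1)*conj(-1) + 4*(1)*conj(-1) + 4*(-1)*conj(1)
  = (1) + (1) + (2) + (2) + (2) + (-4) + (-4)
  = 0.
Dividing by |G| = 16 gives 0/16 = 0, matching the row-orthogonality relation <chi_3, chi_4> = [chi_3 = chi_4].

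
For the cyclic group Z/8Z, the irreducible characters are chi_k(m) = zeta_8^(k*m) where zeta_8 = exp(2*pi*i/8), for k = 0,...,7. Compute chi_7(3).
chi_7(3) = zeta_8^21 = exp(-3*I*pi/4)

Working: chi_7(3) = zeta_8^(7*3) = zeta_8^21. Since zeta_8^8 = 1, this equals zeta_8^5 = exp(2*pi*i*5/8) = exp(-3*I*pi/4).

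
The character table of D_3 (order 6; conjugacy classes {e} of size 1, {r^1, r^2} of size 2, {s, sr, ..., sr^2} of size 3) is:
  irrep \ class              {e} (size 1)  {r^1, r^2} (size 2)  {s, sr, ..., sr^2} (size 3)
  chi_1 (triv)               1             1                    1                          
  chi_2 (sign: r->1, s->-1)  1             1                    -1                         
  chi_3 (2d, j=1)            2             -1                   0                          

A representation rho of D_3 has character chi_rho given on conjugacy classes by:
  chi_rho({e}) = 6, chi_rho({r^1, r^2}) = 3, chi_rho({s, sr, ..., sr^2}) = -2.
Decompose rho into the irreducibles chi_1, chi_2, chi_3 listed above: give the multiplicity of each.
Multiplicities: chi_1: 1, chi_2: 3, chi_3: 1.

Proof sketch: Use <chi_rho, chi> = (1/|G|) sum_C |C| * chi_rho(C) * conj(chi(C)) with |G| = 6 for each irreducible chi in the table:
  <chi_rho, chi_1> = (1/6)[1*(6)*conj(1) + 2*(3)*conj(1) + 3*(-2)*conj(1)]
      = (1/6)[(6) + (6) + (-6)] = 6/6 = 1
  <chi_rho, chi_2> = (1/6)[1*(6)*conj(1) + 2*(3)*conj(1) + 3*(-2)*conj(-1)]
      = (1/6)[(6) + (6) + (6)] = 18/6 = 3
  <chi_rho, chi_3> = (1/6)[1*(6)*conj(2) + 2*(3)*conj(-1) + 3*(-2)*conj(0)]
      = (1/6)[(12) + (-6) + (0)] = 6/6 = 1
Dimension check: dim(rho) = sum (mult * dim) = 1*1 + 3*1 + 1*2 = 6 = chi_rho(e) = 6.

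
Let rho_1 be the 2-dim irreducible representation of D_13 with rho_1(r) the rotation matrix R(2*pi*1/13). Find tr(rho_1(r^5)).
chi_{rho_1}(r^5) = 2*cos(2*pi*1*5/13) = -2*cos(3*pi/13)

Solution. rho_1(r^5) is rotation by angle 2*pi*1*5/13, whose trace is 2*cos(2*pi*1*5/13) = -2*cos(3*pi/13).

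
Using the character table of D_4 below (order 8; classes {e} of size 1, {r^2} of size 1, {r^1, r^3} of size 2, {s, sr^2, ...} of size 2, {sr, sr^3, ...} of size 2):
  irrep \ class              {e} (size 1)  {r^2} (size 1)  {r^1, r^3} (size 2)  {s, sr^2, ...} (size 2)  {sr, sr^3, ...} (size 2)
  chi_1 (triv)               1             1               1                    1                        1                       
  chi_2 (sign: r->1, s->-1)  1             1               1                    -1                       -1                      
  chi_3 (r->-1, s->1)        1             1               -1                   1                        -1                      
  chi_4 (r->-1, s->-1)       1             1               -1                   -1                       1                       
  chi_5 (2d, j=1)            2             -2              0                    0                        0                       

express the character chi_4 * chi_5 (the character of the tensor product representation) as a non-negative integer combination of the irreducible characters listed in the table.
chi_4 tensor chi_5 = chi_5 (all other irreducibles have multiplicity 0).

Details: The character of a tensor product is the pointwise product (chi_4 * chi_5)(C) = chi_4(C) * chi_5(C):
  {e}: (1)*(2), {r^2}: (1)*(-2), {r^1, r^3}: (-1)*(0), {s, sr^2, ...}: (-1)*(0), {sr, sr^3, ...}: (1)*(0)
so (chi_4 * chi_5) takes values
  {e} -> 2, {r^2} -> -2, {r^1, r^3} -> 0, {s, sr^2, ...} -> 0, {sr, sr^3, ...} -> 0.
Now take the inner product of this character with each irreducible chi from the table, <chi_4*chi_5, chi> = (1/8) sum_C |C| (chi_4*chi_5)(C) conj(chi(C)):
  <chi_4*chi_5, chi_1> = (1/8)[1*(2)*conj(1) + 1*(-2)*conj(1) + 2*(0)*conj(1) + 2*(0)*conj(1) + 2*(0)*conj(1)]
      = (1/8)[(2) + (-2) + (0) + (0) + (0)] = 0/8 = 0
  <chi_4*chi_5, chi_2> = (1/8)[1*(2)*conj(1) + 1*(-2)*conj(1) + 2*(0)*conj(1) + 2*(0)*conj(-1) + 2*(0)*conj(-1)]
      = (1/8)[(2) + (-2) + (0) + (0) + (0)] = 0/8 = 0
  <chi_4*chi_5, chi_3> = (1/8)[1*(2)*conj(1) + 1*(-2)*conj(1) + 2*(0)*conj(-1) + 2*(0)*conj(1) + 2*(0)*conj(-1)]
      = (1/8)[(2) + (-2) + (0) + (0) + (0)] = 0/8 = 0
  <chi_4*chi_5, chi_4> = (1/8)[1*(2)*conj(1) + 1*(-2)*conj(1) + 2*(0)*conj(-1) + 2*(0)*conj(-1) + 2*(0)*conj(1)]
      = (1/8)[(2) + (-2) + (0) + (0) + (0)] = 0/8 = 0
  <chi_4*chi_5, chi_5> = (1/8)[1*(2)*conj(2) + 1*(-2)*conj(-2) + 2*(0)*conj(0) + 2*(0)*conj(0) + 2*(0)*conj(0)]
      = (1/8)[(4) + (4) + (0) + (0) + (0)] = 8/8 = 1
Hence the multiplicities are chi_5: 1. Dimension check: dim(chi_4)*dim(chi_5) = 1*2 = 2 and sum (mult * dim) = 1*2 = 2.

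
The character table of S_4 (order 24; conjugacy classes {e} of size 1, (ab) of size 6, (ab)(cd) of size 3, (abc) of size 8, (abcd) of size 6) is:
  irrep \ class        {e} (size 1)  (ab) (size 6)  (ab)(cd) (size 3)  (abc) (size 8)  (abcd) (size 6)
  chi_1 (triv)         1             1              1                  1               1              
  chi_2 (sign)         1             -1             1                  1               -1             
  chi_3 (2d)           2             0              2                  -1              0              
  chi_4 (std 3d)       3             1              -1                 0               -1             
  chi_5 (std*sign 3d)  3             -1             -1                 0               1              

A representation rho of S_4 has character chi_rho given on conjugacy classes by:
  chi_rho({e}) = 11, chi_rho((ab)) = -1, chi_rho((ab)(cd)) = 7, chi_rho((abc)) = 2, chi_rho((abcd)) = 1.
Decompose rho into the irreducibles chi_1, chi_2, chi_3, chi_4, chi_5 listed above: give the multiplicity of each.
Multiplicities: chi_1: 2, chi_2: 2, chi_3: 2, chi_4: 0, chi_5: 1.

Details: Use <chi_rho, chi> = (1/|G|) sum_C |C| * chi_rho(C) * conj(chi(C)) with |G| = 24 for each irreducible chi in the table:
  <chi_rho, chi_1> = (1/24)[1*(11)*conj(1) + 6*(-1)*conj(1) + 3*(7)*conj(1) + 8*(2)*conj(1) + 6*(1)*conj(1)]
      = (1/24)[(11) + (-6) + (21) + (16) + (6)] = 48/24 = 2
  <chi_rho, chi_2> = (1/24)[1*(11)*conj(1) + 6*(-1)*conj(-1) + 3*(7)*conj(1) + 8*(2)*conj(1) + 6*(1)*conj(-1)]
      = (1/24)[(11) + (6) + (21) + (16) + (-6)] = 48/24 = 2
  <chi_rho, chi_3> = (1/24)[1*(11)*conj(2) + 6*(-1)*conj(0) + 3*(7)*conj(2) + 8*(2)*conj(-1) + 6*(1)*conj(0)]
      = (1/24)[(22) + (0) + (42) + (-16) + (0)] = 48/24 = 2
  <chi_rho, chi_4> = (1/24)[1*(11)*conj(3) + 6*(-1)*conj(1) + 3*(7)*conj(-1) + 8*(2)*conj(0) + 6*(1)*conj(-1)]
      = (1/24)[(33) + (-6) + (-21) + (0) + (-6)] = 0/24 = 0
  <chi_rho, chi_5> = (1/24)[1*(11)*conj(3) + 6*(-1)*conj(-1) + 3*(7)*conj(-1) + 8*(2)*conj(0) + 6*(1)*conj(1)]
      = (1/24)[(33) + (6) + (-21) + (0) + (6)] = 24/24 = 1
Dimension check: dim(rho) = sum (mult * dim) = 2*1 + 2*1 + 2*2 + 0*3 + 1*3 = 11 = chi_rho(e) = 11.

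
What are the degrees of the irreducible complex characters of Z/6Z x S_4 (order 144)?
Dimensions: 1, 1, 1, 1, 1, 1, 1, 1, 1, 1, 1, 1, 2, 2, 2, 2, 2, 2, 3, 3, 3, 3, 3, 3, 3, 3, 3, 3, 3, 3

Justification: There are 30 irreducibles (= number of conjugacy classes). Their dimensions d_i satisfy sum d_i^2 = |G| = 144: 1 + 1 + 1 + 1 + 1 + 1 + 1 + 1 + 1 + 1 + 1 + 1 + 4 + 4 + 4 + 4 + 4 + 4 + 9 + 9 + 9 + 9 + 9 + 9 + 9 + 9 + 9 + 9 + 9 + 9 = 144. (For the product with Z/6Z: each of the 6 1-dim characters of Z/6Z tensors with each irrep of S_4, giving 6 copies of each S_4-dimension.)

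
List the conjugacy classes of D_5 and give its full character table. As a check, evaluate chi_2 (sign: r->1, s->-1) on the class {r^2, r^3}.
Conjugacy classes: {e} of size 1, {r^1, r^4} of size 2, {r^2, r^3} of size 2, {s, sr, ..., sr^4} of size 5.
Character table:
  irrep \ class              {e} (size 1)  {r^1, r^4} (size 2)  {r^2, r^3} (size 2)  {s, sr, ..., sr^4} (size 5)
  chi_1 (triv)               1             1                    1                    1                          
  chi_2 (sign: r->1, s->-1)  1             1                    1                    -1                         
  chi_3 (2d, j=1)            2             -1/2 + sqrt(5)/2     -sqrt(5)/2 - 1/2     0                          
  chi_4 (2d, j=2)            2             -sqrt(5)/2 - 1/2     -1/2 + sqrt(5)/2     0                          

Spot check: chi_2 (sign: r->1, s->-1) on {r^2, r^3} = 1.

Derivation: D_5 has order 2*5 = 10 with 4 conjugacy classes, hence 4 irreducibles. Sum of squared dims 1 + 1 + 4 + 4 = 10 = |G|. Linear characters come from the abelianisation; the 2-dimensional irreps have character r^k -> 2*cos(2*pi*j*k/5), reflections -> 0.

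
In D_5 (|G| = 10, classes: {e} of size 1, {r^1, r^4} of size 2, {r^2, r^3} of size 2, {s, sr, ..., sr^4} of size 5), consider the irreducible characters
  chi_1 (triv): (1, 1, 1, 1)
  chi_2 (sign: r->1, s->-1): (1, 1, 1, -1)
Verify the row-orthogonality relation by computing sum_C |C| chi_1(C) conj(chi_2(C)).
Sum = 0; so <chi_1, chi_2> = 0 (distinct irreducibles are orthogonal).

Reasoning: Compute term by term over conjugacy classes (|C| * chi_1(C) * conj(chi_2(C))):
  1*(1)*conj(1) + 2*(1)*conj(1) + 2*(1)*conj(1) + 5*(1)*conj(-1)
  = (1) + (2) + (2) + (-5)
  = 0.
Dividing by |G| = 10 gives 0/10 = 0, matching the row-orthogonality relation <chi_1, chi_2> = [chi_1 = chi_2].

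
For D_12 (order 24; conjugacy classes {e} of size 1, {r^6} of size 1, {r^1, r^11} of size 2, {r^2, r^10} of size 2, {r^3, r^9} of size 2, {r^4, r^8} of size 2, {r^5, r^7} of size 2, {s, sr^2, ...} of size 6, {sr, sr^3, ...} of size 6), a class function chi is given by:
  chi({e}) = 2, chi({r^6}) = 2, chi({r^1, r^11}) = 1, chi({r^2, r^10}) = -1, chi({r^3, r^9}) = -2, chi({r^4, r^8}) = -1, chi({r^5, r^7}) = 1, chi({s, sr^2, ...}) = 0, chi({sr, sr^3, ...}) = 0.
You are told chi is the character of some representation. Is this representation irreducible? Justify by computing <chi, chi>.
Irreducible: <chi, chi> = 1.

Explanation: <chi, chi> = (1/|G|) sum_C |C| * |chi(C)|^2 = (1/24)[1*|2|^2 + 1*|2|^2 + 2*|1|^2 + 2*|-1|^2 + 2*|-2|^2 + 2*|-1|^2 + 2*|1|^2 + 6*|0|^2 + 6*|0|^2]
  = (1/24)[(4) + (4) + (2) + (2) + (8) + (2) + (2) + (0) + (0)] = 24/24 = 1.
A character is irreducible iff <chi, chi> = 1, so this representation is irreducible.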